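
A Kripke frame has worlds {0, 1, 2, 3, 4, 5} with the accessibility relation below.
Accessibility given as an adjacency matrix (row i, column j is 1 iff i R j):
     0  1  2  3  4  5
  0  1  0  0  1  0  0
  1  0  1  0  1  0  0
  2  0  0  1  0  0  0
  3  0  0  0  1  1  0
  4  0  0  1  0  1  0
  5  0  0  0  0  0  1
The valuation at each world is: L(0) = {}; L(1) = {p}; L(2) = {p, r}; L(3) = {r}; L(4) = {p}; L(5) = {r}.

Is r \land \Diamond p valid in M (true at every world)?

No

Let φ = r \land \Diamond p. Evaluate φ at each world:
  0 (successors {0, 3}): φ is false.
  1 (successors {1, 3}): φ is false.
  2 (successors {2}): φ is true.
  3 (successors {3, 4}): φ is true.
  4 (successors {2, 4}): φ is false.
  5 (successors {5}): φ is false.
Detail at 0 (counterexample):
  At 0: r is false, \Diamond p is false, so r \land \Diamond p is false.
    At 0: \Diamond p requires p at some successor in {0, 3}.
      At 0: p is false.
      At 3: p is false.
    So \Diamond p is false at 0.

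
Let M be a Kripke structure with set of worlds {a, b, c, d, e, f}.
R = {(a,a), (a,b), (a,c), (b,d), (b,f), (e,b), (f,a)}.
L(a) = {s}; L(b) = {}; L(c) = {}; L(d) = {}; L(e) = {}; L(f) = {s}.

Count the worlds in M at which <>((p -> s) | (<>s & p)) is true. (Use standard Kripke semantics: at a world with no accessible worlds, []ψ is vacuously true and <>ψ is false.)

4

Recall that <>ψ holds at a world iff ψ holds at some accessible world.
Let φ = <>((p -> s) | (<>s & p)). Evaluate φ at each world:
  a (successors {a, b, c}): φ is true.
  b (successors {d, f}): φ is true.
  c (successors ∅): φ is false.
  d (successors ∅): φ is false.
  e (successors {b}): φ is true.
  f (successors {a}): φ is true.
For instance, at e:
  At e: <>((p -> s) | (<>s & p)) requires (p -> s) | (<>s & p) at some successor in {b}.
    (p -> s) | (<>s & p) holds at b, so <>((p -> s) | (<>s & p)) is true at e.
      At b: p -> s is true, <>s & p is false, so (p -> s) | (<>s & p) is true.
Satisfying worlds: {a, b, e, f}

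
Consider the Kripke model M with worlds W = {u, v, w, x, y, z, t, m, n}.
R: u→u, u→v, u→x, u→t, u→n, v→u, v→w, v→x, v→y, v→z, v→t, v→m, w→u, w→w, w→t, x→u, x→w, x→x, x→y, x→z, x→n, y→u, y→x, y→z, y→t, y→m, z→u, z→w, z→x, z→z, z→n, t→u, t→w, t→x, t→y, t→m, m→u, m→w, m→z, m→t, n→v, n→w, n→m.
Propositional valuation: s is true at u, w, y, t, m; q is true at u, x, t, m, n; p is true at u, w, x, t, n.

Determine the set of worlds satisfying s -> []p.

Recall that []ψ holds at a world iff ψ holds at every accessible world, and <>ψ holds iff ψ holds at some accessible world.
Let φ = s -> []p. Evaluate φ at each world:
  u (successors {u, v, x, t, n}): φ is false.
  v (successors {u, w, x, y, z, t, m}): φ is true.
  w (successors {u, w, t}): φ is true.
  x (successors {u, w, x, y, z, n}): φ is true.
  y (successors {u, x, z, t, m}): φ is false.
  z (successors {u, w, x, z, n}): φ is true.
  t (successors {u, w, x, y, m}): φ is false.
  m (successors {u, w, z, t}): φ is false.
  n (successors {v, w, m}): φ is true.
For instance, at z:
  At z: s is false, []p is false, so s -> []p is true.
    At z: []p requires p at every successor {u, w, x, z, n}.
      p fails at z, so []p is false at z.
Satisfying worlds: {v, w, x, z, n}

v, w, x, z, n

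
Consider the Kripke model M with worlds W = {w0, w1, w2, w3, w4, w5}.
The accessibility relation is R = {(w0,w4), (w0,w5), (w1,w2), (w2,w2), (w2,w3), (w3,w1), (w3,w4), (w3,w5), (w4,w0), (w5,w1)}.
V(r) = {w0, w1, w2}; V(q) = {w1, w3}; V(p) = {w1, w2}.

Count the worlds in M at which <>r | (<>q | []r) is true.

Let φ = <>r | (<>q | []r). Evaluate φ at each world:
  w0 (successors {w4, w5}): φ is false.
  w1 (successors {w2}): φ is true.
  w2 (successors {w2, w3}): φ is true.
  w3 (successors {w1, w4, w5}): φ is true.
  w4 (successors {w0}): φ is true.
  w5 (successors {w1}): φ is true.
For instance, at w4:
  At w4: <>r is true, <>q | []r is true, so <>r | (<>q | []r) is true.
    At w4: <>r requires r at some successor in {w0}.
      r holds at w0, so <>r is true at w4.
    At w4: <>q is false, []r is true, so <>q | []r is true.
      At w4: <>q requires q at some successor in {w0}.
        At w0: q is false.
      So <>q is false at w4.
      At w4: []r requires r at every successor {w0}.
        At w0: r is true.
      So []r is true at w4.
Satisfying worlds: {w1, w2, w3, w4, w5}

5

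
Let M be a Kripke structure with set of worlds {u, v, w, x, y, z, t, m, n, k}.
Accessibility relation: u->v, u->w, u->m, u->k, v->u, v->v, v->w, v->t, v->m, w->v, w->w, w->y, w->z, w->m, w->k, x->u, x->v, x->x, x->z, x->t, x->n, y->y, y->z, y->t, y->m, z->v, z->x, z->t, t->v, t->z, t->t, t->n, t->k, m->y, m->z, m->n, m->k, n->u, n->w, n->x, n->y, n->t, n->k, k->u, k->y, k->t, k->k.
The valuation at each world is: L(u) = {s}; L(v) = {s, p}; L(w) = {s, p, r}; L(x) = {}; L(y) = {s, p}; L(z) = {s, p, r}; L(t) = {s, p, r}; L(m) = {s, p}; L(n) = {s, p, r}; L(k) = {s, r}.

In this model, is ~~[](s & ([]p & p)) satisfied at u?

At u: ~[](s & ([]p & p)) is true, so ~~[](s & ([]p & p)) is false.
  At u: [](s & ([]p & p)) is false, so ~[](s & ([]p & p)) is true.
    At u: [](s & ([]p & p)) requires s & ([]p & p) at every successor {v, w, m, k}.
      s & ([]p & p) fails at v, so [](s & ([]p & p)) is false at u.

No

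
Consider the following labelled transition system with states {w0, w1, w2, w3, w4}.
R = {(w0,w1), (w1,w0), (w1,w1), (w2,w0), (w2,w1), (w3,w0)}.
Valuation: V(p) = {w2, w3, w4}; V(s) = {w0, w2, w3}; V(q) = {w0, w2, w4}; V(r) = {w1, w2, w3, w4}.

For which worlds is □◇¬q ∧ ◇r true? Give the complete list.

Recall that □ψ holds at a world iff ψ holds at every accessible world, and ◇ψ holds iff ψ holds at some accessible world.
Let φ = □◇¬q ∧ ◇r. Evaluate φ at each world:
  w0 (successors {w1}): φ is true.
  w1 (successors {w0, w1}): φ is true.
  w2 (successors {w0, w1}): φ is true.
  w3 (successors {w0}): φ is false.
  w4 (successors ∅): φ is false.
For instance, at w0:
  At w0: □◇¬q is true, ◇r is true, so □◇¬q ∧ ◇r is true.
    At w0: □◇¬q requires ◇¬q at every successor {w1}.
      At w1: ◇¬q is true.
    So □◇¬q is true at w0.
    At w0: ◇r requires r at some successor in {w1}.
      r holds at w1, so ◇r is true at w0.
Satisfying worlds: {w0, w1, w2}

w0, w1, w2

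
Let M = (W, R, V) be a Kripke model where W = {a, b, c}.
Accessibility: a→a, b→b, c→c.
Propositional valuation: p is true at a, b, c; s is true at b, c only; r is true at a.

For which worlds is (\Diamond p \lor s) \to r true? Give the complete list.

Let φ = (\Diamond p \lor s) \to r. Evaluate φ at each world:
  a (successors {a}): φ is true.
  b (successors {b}): φ is false.
  c (successors {c}): φ is false.
For instance, at c:
  At c: \Diamond p \lor s is true, r is false, so (\Diamond p \lor s) \to r is false.
    At c: \Diamond p is true, s is true, so \Diamond p \lor s is true.
      At c: \Diamond p requires p at some successor in {c}.
        p holds at c, so \Diamond p is true at c.
Satisfying worlds: {a}

a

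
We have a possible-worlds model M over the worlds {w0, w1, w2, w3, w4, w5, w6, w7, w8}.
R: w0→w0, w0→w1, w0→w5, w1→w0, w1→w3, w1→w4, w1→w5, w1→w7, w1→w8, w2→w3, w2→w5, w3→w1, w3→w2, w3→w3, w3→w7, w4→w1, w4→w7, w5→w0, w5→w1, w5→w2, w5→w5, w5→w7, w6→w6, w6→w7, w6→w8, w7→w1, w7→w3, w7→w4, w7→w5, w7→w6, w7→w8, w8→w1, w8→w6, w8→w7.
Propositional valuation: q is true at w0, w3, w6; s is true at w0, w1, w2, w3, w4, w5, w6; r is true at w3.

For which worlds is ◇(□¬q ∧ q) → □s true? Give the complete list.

Let φ = ◇(□¬q ∧ q) → □s. Evaluate φ at each world:
  w0 (successors {w0, w1, w5}): φ is true.
  w1 (successors {w0, w3, w4, w5, w7, w8}): φ is true.
  w2 (successors {w3, w5}): φ is true.
  w3 (successors {w1, w2, w3, w7}): φ is true.
  w4 (successors {w1, w7}): φ is true.
  w5 (successors {w0, w1, w2, w5, w7}): φ is true.
  w6 (successors {w6, w7, w8}): φ is true.
  w7 (successors {w1, w3, w4, w5, w6, w8}): φ is true.
  w8 (successors {w1, w6, w7}): φ is true.
For instance, at w3:
  At w3: ◇(□¬q ∧ q) is false, □s is false, so ◇(□¬q ∧ q) → □s is true.
    At w3: ◇(□¬q ∧ q) requires □¬q ∧ q at some successor in {w1, w2, w3, w7}.
      At w1: □¬q ∧ q is false.
      At w2: □¬q ∧ q is false.
      At w3: □¬q ∧ q is false.
      At w7: □¬q ∧ q is false.
    So ◇(□¬q ∧ q) is false at w3.
    At w3: □s requires s at every successor {w1, w2, w3, w7}.
      s fails at w7, so □s is false at w3.
Satisfying worlds: {w0, w1, w2, w3, w4, w5, w6, w7, w8}

w0, w1, w2, w3, w4, w5, w6, w7, w8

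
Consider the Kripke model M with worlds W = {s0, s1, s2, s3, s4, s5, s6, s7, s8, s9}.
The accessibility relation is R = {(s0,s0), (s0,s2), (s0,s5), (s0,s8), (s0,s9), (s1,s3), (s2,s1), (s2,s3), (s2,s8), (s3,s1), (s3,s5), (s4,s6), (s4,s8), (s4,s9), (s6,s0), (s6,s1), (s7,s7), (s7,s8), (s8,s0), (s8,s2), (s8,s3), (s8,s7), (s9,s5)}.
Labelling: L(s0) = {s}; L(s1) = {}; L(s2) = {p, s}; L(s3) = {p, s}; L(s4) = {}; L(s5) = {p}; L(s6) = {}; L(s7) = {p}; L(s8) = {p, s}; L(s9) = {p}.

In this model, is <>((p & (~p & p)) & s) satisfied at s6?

No

At s6: <>((p & (~p & p)) & s) requires (p & (~p & p)) & s at some successor in {s0, s1}.
  At s0: (p & (~p & p)) & s is false.
  At s1: (p & (~p & p)) & s is false.
So <>((p & (~p & p)) & s) is false at s6.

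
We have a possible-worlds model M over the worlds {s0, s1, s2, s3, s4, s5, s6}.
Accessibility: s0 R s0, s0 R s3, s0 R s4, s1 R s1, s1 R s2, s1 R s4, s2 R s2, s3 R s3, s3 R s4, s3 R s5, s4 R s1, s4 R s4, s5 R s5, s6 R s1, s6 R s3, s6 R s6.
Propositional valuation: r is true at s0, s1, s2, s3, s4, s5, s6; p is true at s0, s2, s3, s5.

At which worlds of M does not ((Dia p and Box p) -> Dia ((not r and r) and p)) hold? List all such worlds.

Let φ = not ((Dia p and Box p) -> Dia ((not r and r) and p)). Evaluate φ at each world:
  s0 (successors {s0, s3, s4}): φ is false.
  s1 (successors {s1, s2, s4}): φ is false.
  s2 (successors {s2}): φ is true.
  s3 (successors {s3, s4, s5}): φ is false.
  s4 (successors {s1, s4}): φ is false.
  s5 (successors {s5}): φ is true.
  s6 (successors {s1, s3, s6}): φ is false.
For instance, at s0:
  At s0: (Dia p and Box p) -> Dia ((not r and r) and p) is true, so not ((Dia p and Box p) -> Dia ((not r and r) and p)) is false.
    At s0: Dia p and Box p is false, Dia ((not r and r) and p) is false, so (Dia p and Box p) -> Dia ((not r and r) and p) is true.
      At s0: Dia p is true, Box p is false, so Dia p and Box p is false.
      At s0: Dia ((not r and r) and p) requires (not r and r) and p at some successor in {s0, s3, s4}.
        At s0: (not r and r) and p is false.
        At s3: (not r and r) and p is false.
        At s4: (not r and r) and p is false.
      So Dia ((not r and r) and p) is false at s0.
Satisfying worlds: {s2, s5}

s2, s5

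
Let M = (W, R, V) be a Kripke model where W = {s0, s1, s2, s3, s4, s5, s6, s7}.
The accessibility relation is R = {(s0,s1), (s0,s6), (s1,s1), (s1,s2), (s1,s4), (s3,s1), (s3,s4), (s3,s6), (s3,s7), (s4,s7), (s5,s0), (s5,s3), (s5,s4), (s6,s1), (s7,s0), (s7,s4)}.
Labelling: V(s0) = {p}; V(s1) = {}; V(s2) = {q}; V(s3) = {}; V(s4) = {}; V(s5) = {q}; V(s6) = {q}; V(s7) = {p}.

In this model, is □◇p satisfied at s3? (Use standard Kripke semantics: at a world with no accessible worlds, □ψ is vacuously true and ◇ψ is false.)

Recall that □ψ holds at a world iff ψ holds at every accessible world, and ◇ψ holds iff ψ holds at some accessible world.
At s3: □◇p requires ◇p at every successor {s1, s4, s6, s7}.
  ◇p fails at s1, so □◇p is false at s3.
    At s1: ◇p requires p at some successor in {s1, s2, s4}.
      At s1: p is false.
      At s2: p is false.
      At s4: p is false.
    So ◇p is false at s1.

No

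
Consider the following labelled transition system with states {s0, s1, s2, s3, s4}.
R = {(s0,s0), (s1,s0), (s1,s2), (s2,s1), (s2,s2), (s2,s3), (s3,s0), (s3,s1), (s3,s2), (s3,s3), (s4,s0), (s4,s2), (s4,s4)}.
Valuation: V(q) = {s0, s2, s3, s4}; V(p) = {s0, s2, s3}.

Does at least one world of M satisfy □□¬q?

No

Recall that □ψ holds at a world iff ψ holds at every accessible world, and ◇ψ holds iff ψ holds at some accessible world.
Let φ = □□¬q. Evaluate φ at each world:
  s0 (successors {s0}): φ is false.
  s1 (successors {s0, s2}): φ is false.
  s2 (successors {s1, s2, s3}): φ is false.
  s3 (successors {s0, s1, s2, s3}): φ is false.
  s4 (successors {s0, s2, s4}): φ is false.
For instance, at s1:
  At s1: □□¬q requires □¬q at every successor {s0, s2}.
    □¬q fails at s0, so □□¬q is false at s1.
      At s0: □¬q requires ¬q at every successor {s0}.
        ¬q fails at s0, so □¬q is false at s0.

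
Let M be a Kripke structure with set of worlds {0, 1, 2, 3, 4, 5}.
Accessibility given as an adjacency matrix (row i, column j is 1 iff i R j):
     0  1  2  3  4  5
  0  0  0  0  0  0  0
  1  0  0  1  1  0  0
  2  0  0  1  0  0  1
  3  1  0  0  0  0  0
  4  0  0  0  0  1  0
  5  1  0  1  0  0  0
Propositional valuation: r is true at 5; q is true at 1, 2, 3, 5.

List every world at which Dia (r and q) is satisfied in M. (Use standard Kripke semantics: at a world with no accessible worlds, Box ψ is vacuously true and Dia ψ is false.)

2

Let φ = Dia (r and q). Evaluate φ at each world:
  0 (successors ∅): φ is false.
  1 (successors {2, 3}): φ is false.
  2 (successors {2, 5}): φ is true.
  3 (successors {0}): φ is false.
  4 (successors {4}): φ is false.
  5 (successors {0, 2}): φ is false.
For instance, at 3:
  At 3: Dia (r and q) requires r and q at some successor in {0}.
    At 0: r and q is false.
  So Dia (r and q) is false at 3.
Satisfying worlds: {2}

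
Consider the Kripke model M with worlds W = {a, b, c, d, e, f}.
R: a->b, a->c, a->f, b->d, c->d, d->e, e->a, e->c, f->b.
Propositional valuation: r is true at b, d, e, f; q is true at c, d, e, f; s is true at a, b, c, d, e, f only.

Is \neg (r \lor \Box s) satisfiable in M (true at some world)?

No

Recall that \Box ψ holds at a world iff ψ holds at every accessible world, and \Diamond ψ holds iff ψ holds at some accessible world.
Let φ = \neg (r \lor \Box s). Evaluate φ at each world:
  a (successors {b, c, f}): φ is false.
  b (successors {d}): φ is false.
  c (successors {d}): φ is false.
  d (successors {e}): φ is false.
  e (successors {a, c}): φ is false.
  f (successors {b}): φ is false.
For instance, at f:
  At f: r \lor \Box s is true, so \neg (r \lor \Box s) is false.
    At f: r is true, \Box s is true, so r \lor \Box s is true.
      At f: \Box s requires s at every successor {b}.
        At b: s is true.
      So \Box s is true at f.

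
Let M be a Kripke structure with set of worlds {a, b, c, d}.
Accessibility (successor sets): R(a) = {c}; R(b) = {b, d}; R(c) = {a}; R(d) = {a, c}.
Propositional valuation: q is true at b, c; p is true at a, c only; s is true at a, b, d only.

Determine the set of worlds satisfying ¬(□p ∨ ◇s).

Recall that □ψ holds at a world iff ψ holds at every accessible world, and ◇ψ holds iff ψ holds at some accessible world.
Let φ = ¬(□p ∨ ◇s). Evaluate φ at each world:
  a (successors {c}): φ is false.
  b (successors {b, d}): φ is false.
  c (successors {a}): φ is false.
  d (successors {a, c}): φ is false.
For instance, at b:
  At b: □p ∨ ◇s is true, so ¬(□p ∨ ◇s) is false.
    At b: □p is false, ◇s is true, so □p ∨ ◇s is true.
      At b: □p requires p at every successor {b, d}.
        p fails at b, so □p is false at b.
      At b: ◇s requires s at some successor in {b, d}.
        s holds at b, so ◇s is true at b.
Satisfying worlds: none.

none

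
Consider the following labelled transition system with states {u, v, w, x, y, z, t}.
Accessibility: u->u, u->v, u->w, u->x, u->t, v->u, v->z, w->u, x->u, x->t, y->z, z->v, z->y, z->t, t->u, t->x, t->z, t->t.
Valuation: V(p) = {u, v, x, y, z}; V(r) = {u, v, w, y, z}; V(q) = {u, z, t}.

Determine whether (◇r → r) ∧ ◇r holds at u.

At u: ◇r → r is true, ◇r is true, so (◇r → r) ∧ ◇r is true.
  At u: ◇r is true, r is true, so ◇r → r is true.
    At u: ◇r requires r at some successor in {u, v, w, x, t}.
      r holds at u, so ◇r is true at u.
  At u: ◇r requires r at some successor in {u, v, w, x, t}.
    r holds at u, so ◇r is true at u.

Yes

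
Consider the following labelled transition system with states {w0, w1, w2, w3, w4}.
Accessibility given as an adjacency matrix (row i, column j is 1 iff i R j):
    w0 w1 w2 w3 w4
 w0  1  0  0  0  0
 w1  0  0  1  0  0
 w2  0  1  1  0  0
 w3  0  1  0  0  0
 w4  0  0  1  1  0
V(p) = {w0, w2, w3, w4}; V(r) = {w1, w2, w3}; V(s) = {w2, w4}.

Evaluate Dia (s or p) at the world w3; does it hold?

Recall that Dia ψ holds at a world iff ψ holds at some accessible world.
At w3: Dia (s or p) requires s or p at some successor in {w1}.
  At w1: s or p is false.
So Dia (s or p) is false at w3.

No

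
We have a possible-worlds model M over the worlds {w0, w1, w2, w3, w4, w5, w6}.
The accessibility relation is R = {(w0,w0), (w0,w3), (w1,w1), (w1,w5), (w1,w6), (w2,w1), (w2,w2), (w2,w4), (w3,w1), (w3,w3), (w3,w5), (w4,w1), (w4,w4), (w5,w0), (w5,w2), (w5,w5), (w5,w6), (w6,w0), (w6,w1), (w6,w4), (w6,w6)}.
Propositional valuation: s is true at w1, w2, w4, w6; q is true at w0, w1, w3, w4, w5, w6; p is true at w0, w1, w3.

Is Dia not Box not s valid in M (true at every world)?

Let φ = Dia not Box not s. Evaluate φ at each world:
  w0 (successors {w0, w3}): φ is true.
  w1 (successors {w1, w5, w6}): φ is true.
  w2 (successors {w1, w2, w4}): φ is true.
  w3 (successors {w1, w3, w5}): φ is true.
  w4 (successors {w1, w4}): φ is true.
  w5 (successors {w0, w2, w5, w6}): φ is true.
  w6 (successors {w0, w1, w4, w6}): φ is true.
For instance, at w0:
  At w0: Dia not Box not s requires not Box not s at some successor in {w0, w3}.
    not Box not s holds at w3, so Dia not Box not s is true at w0.
      At w3: Box not s is false, so not Box not s is true.

Yes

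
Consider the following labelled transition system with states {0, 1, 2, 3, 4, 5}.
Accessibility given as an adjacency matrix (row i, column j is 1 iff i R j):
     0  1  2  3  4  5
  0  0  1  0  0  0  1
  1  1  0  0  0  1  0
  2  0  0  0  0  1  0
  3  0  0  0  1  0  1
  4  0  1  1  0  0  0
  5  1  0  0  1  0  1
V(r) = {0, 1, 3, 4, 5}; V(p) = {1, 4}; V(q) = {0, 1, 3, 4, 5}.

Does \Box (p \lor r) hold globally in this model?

Recall that \Box ψ holds at a world iff ψ holds at every accessible world, and \Diamond ψ holds iff ψ holds at some accessible world.
Let φ = \Box (p \lor r). Evaluate φ at each world:
  0 (successors {1, 5}): φ is true.
  1 (successors {0, 4}): φ is true.
  2 (successors {4}): φ is true.
  3 (successors {3, 5}): φ is true.
  4 (successors {1, 2}): φ is false.
  5 (successors {0, 3, 5}): φ is true.
Detail at 4 (counterexample):
  At 4: \Box (p \lor r) requires p \lor r at every successor {1, 2}.
    p \lor r fails at 2, so \Box (p \lor r) is false at 4.

No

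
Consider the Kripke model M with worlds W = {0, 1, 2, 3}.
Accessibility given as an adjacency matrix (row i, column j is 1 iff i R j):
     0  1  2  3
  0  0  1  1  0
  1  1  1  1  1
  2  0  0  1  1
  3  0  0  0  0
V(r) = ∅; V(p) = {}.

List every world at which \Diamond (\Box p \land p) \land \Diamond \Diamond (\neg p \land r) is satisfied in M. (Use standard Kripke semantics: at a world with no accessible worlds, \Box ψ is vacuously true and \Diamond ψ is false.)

none

Let φ = \Diamond (\Box p \land p) \land \Diamond \Diamond (\neg p \land r). Evaluate φ at each world:
  0 (successors {1, 2}): φ is false.
  1 (successors {0, 1, 2, 3}): φ is false.
  2 (successors {2, 3}): φ is false.
  3 (successors ∅): φ is false.
For instance, at 2:
  At 2: \Diamond (\Box p \land p) is false, \Diamond \Diamond (\neg p \land r) is false, so \Diamond (\Box p \land p) \land \Diamond \Diamond (\neg p \land r) is false.
    At 2: \Diamond (\Box p \land p) requires \Box p \land p at some successor in {2, 3}.
      At 2: \Box p \land p is false.
      At 3: \Box p \land p is false.
    So \Diamond (\Box p \land p) is false at 2.
    At 2: \Diamond \Diamond (\neg p \land r) requires \Diamond (\neg p \land r) at some successor in {2, 3}.
      At 2: \Diamond (\neg p \land r) is false.
      At 3: \Diamond (\neg p \land r) is false.
    So \Diamond \Diamond (\neg p \land r) is false at 2.
Satisfying worlds: none.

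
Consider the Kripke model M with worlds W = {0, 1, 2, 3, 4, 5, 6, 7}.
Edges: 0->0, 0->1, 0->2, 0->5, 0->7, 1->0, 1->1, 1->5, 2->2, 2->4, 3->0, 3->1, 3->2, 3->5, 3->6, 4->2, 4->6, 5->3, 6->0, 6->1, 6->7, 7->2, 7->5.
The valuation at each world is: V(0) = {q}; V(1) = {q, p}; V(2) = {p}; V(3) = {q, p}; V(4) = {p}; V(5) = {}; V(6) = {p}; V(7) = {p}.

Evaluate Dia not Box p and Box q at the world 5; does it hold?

At 5: Dia not Box p is true, Box q is true, so Dia not Box p and Box q is true.
  At 5: Dia not Box p requires not Box p at some successor in {3}.
    not Box p holds at 3, so Dia not Box p is true at 5.
      At 3: Box p is false, so not Box p is true.
  At 5: Box q requires q at every successor {3}.
    At 3: q is true.
  So Box q is true at 5.

Yes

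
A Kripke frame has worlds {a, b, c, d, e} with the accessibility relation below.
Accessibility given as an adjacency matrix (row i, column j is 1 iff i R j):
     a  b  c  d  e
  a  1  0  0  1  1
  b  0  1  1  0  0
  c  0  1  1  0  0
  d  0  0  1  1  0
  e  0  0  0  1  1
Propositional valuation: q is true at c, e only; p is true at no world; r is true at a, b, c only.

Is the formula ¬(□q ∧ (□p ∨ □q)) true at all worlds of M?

Yes

Let φ = ¬(□q ∧ (□p ∨ □q)). Evaluate φ at each world:
  a (successors {a, d, e}): φ is true.
  b (successors {b, c}): φ is true.
  c (successors {b, c}): φ is true.
  d (successors {c, d}): φ is true.
  e (successors {d, e}): φ is true.
For instance, at e:
  At e: □q ∧ (□p ∨ □q) is false, so ¬(□q ∧ (□p ∨ □q)) is true.
    At e: □q is false, □p ∨ □q is false, so □q ∧ (□p ∨ □q) is false.
      At e: □q requires q at every successor {d, e}.
        q fails at d, so □q is false at e.
      At e: □p is false, □q is false, so □p ∨ □q is false.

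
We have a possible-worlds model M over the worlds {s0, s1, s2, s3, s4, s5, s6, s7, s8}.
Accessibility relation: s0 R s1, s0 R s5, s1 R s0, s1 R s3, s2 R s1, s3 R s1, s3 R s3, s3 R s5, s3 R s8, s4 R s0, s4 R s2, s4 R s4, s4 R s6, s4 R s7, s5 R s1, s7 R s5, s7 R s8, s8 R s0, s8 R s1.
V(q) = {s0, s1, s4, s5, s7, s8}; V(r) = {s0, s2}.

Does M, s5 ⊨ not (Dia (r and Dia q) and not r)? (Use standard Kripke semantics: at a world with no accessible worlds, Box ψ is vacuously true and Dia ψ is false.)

Recall that Dia ψ holds at a world iff ψ holds at some accessible world.
At s5: Dia (r and Dia q) and not r is false, so not (Dia (r and Dia q) and not r) is true.
  At s5: Dia (r and Dia q) is false, not r is true, so Dia (r and Dia q) and not r is false.
    At s5: Dia (r and Dia q) requires r and Dia q at some successor in {s1}.
      At s1: r and Dia q is false.
    So Dia (r and Dia q) is false at s5.

Yes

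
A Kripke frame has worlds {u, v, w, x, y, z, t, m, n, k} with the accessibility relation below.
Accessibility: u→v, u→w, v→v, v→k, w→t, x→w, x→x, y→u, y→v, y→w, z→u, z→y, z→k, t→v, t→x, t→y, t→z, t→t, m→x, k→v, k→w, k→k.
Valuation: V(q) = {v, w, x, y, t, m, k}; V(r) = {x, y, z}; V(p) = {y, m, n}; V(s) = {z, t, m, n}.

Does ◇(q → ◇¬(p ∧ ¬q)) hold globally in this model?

No

Let φ = ◇(q → ◇¬(p ∧ ¬q)). Evaluate φ at each world:
  u (successors {v, w}): φ is true.
  v (successors {v, k}): φ is true.
  w (successors {t}): φ is true.
  x (successors {w, x}): φ is true.
  y (successors {u, v, w}): φ is true.
  z (successors {u, y, k}): φ is true.
  t (successors {v, x, y, z, t}): φ is true.
  m (successors {x}): φ is true.
  n (successors ∅): φ is false.
  k (successors {v, w, k}): φ is true.
Detail at n (counterexample):
  At n: no accessible worlds, so ◇(q → ◇¬(p ∧ ¬q)) is false.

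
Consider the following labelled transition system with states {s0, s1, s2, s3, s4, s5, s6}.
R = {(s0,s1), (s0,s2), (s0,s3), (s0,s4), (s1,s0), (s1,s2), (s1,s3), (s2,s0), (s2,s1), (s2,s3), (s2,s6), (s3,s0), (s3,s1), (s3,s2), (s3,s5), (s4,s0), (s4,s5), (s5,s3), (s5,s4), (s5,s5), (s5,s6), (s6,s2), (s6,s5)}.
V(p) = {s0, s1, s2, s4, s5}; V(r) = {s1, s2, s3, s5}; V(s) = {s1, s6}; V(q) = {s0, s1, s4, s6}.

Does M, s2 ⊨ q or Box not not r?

At s2: q is false, Box not not r is false, so q or Box not not r is false.
  At s2: Box not not r requires not not r at every successor {s0, s1, s3, s6}.
    not not r fails at s0, so Box not not r is false at s2.

No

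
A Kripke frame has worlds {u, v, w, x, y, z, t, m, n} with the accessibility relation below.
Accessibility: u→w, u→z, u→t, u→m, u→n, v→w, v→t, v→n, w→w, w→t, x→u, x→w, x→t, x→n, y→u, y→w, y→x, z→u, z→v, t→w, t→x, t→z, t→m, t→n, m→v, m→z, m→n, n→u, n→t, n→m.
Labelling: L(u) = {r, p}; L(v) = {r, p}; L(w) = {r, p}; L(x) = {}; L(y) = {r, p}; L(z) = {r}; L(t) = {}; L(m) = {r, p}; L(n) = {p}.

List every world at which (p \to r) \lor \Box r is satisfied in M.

u, v, w, x, y, z, t, m

Let φ = (p \to r) \lor \Box r. Evaluate φ at each world:
  u (successors {w, z, t, m, n}): φ is true.
  v (successors {w, t, n}): φ is true.
  w (successors {w, t}): φ is true.
  x (successors {u, w, t, n}): φ is true.
  y (successors {u, w, x}): φ is true.
  z (successors {u, v}): φ is true.
  t (successors {w, x, z, m, n}): φ is true.
  m (successors {v, z, n}): φ is true.
  n (successors {u, t, m}): φ is false.
For instance, at n:
  At n: p \to r is false, \Box r is false, so (p \to r) \lor \Box r is false.
    At n: \Box r requires r at every successor {u, t, m}.
      r fails at t, so \Box r is false at n.
Satisfying worlds: {u, v, w, x, y, z, t, m}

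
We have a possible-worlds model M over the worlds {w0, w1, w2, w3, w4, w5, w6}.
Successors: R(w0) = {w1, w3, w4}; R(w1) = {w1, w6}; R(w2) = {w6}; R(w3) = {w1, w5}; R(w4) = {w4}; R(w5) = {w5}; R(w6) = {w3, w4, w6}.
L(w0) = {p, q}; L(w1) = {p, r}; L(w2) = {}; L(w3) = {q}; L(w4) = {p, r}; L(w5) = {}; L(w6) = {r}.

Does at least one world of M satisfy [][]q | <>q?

Yes

Let φ = [][]q | <>q. Evaluate φ at each world:
  w0 (successors {w1, w3, w4}): φ is true.
  w1 (successors {w1, w6}): φ is false.
  w2 (successors {w6}): φ is false.
  w3 (successors {w1, w5}): φ is false.
  w4 (successors {w4}): φ is false.
  w5 (successors {w5}): φ is false.
  w6 (successors {w3, w4, w6}): φ is true.
Detail at w0 (witness):
  At w0: [][]q is false, <>q is true, so [][]q | <>q is true.
    At w0: [][]q requires []q at every successor {w1, w3, w4}.
      []q fails at w1, so [][]q is false at w0.
    At w0: <>q requires q at some successor in {w1, w3, w4}.
      q holds at w3, so <>q is true at w0.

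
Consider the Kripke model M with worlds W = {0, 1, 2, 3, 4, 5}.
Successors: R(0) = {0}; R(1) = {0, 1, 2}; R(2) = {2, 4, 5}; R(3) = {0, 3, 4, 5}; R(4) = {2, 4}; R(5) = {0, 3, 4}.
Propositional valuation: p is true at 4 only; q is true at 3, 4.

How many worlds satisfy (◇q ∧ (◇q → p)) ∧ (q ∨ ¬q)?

Recall that ◇ψ holds at a world iff ψ holds at some accessible world.
Let φ = (◇q ∧ (◇q → p)) ∧ (q ∨ ¬q). Evaluate φ at each world:
  0 (successors {0}): φ is false.
  1 (successors {0, 1, 2}): φ is false.
  2 (successors {2, 4, 5}): φ is false.
  3 (successors {0, 3, 4, 5}): φ is false.
  4 (successors {2, 4}): φ is true.
  5 (successors {0, 3, 4}): φ is false.
For instance, at 2:
  At 2: ◇q ∧ (◇q → p) is false, q ∨ ¬q is true, so (◇q ∧ (◇q → p)) ∧ (q ∨ ¬q) is false.
    At 2: ◇q is true, ◇q → p is false, so ◇q ∧ (◇q → p) is false.
      At 2: ◇q requires q at some successor in {2, 4, 5}.
        q holds at 4, so ◇q is true at 2.
      At 2: ◇q is true, p is false, so ◇q → p is false.
Satisfying worlds: {4}

1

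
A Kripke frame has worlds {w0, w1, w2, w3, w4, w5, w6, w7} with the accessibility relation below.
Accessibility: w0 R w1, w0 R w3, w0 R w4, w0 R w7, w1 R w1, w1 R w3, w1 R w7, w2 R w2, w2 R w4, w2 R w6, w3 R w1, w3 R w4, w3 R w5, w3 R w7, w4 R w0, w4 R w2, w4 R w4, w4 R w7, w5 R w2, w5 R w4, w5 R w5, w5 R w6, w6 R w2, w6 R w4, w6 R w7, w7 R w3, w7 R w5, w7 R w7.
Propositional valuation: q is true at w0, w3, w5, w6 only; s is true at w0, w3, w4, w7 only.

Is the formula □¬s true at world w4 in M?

No

Recall that □ψ holds at a world iff ψ holds at every accessible world, and ◇ψ holds iff ψ holds at some accessible world.
At w4: □¬s requires ¬s at every successor {w0, w2, w4, w7}.
  ¬s fails at w0, so □¬s is false at w4.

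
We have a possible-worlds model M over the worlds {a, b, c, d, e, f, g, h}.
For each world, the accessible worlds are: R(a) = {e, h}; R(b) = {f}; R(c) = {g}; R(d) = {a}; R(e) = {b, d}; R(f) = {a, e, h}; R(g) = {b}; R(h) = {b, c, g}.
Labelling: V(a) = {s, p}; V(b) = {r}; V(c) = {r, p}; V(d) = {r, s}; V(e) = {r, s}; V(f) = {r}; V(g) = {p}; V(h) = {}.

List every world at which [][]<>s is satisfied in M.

Let φ = [][]<>s. Evaluate φ at each world:
  a (successors {e, h}): φ is false.
  b (successors {f}): φ is false.
  c (successors {g}): φ is false.
  d (successors {a}): φ is false.
  e (successors {b, d}): φ is true.
  f (successors {a, e, h}): φ is false.
  g (successors {b}): φ is true.
  h (successors {b, c, g}): φ is false.
For instance, at a:
  At a: [][]<>s requires []<>s at every successor {e, h}.
    []<>s fails at e, so [][]<>s is false at a.
      At e: []<>s requires <>s at every successor {b, d}.
        <>s fails at b, so []<>s is false at e.
Satisfying worlds: {e, g}

e, g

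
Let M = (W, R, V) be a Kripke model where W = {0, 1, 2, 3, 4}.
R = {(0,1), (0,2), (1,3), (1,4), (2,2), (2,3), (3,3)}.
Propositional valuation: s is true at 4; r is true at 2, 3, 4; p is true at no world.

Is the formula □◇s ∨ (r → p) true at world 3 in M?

No

At 3: □◇s is false, r → p is false, so □◇s ∨ (r → p) is false.
  At 3: □◇s requires ◇s at every successor {3}.
    ◇s fails at 3, so □◇s is false at 3.
      At 3: ◇s requires s at some successor in {3}.
        At 3: s is false.
      So ◇s is false at 3.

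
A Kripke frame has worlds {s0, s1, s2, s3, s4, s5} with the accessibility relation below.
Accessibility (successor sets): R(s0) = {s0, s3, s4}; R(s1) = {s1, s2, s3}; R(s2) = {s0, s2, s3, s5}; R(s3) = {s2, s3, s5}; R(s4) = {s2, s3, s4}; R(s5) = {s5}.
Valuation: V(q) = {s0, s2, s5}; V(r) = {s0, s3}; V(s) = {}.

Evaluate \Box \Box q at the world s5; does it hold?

At s5: \Box \Box q requires \Box q at every successor {s5}.
    At s5: \Box q requires q at every successor {s5}.
      At s5: q is true.
    So \Box q is true at s5.
So \Box \Box q is true at s5.

Yes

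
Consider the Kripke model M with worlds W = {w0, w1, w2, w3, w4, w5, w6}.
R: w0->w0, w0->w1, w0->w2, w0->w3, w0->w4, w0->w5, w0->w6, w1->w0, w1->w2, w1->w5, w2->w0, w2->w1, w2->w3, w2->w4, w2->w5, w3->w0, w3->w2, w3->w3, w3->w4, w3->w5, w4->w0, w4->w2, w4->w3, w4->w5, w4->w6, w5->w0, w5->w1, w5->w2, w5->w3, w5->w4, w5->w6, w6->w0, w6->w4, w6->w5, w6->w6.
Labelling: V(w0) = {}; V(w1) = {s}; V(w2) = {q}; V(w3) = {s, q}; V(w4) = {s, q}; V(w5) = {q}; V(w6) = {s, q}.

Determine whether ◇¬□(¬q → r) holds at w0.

Recall that □ψ holds at a world iff ψ holds at every accessible world, and ◇ψ holds iff ψ holds at some accessible world.
At w0: ◇¬□(¬q → r) requires ¬□(¬q → r) at some successor in {w0, w1, w2, w3, w4, w5, w6}.
  ¬□(¬q → r) holds at w0, so ◇¬□(¬q → r) is true at w0.
    At w0: □(¬q → r) is false, so ¬□(¬q → r) is true.
      At w0: □(¬q → r) requires ¬q → r at every successor {w0, w1, w2, w3, w4, w5, w6}.
        ¬q → r fails at w0, so □(¬q → r) is false at w0.

Yes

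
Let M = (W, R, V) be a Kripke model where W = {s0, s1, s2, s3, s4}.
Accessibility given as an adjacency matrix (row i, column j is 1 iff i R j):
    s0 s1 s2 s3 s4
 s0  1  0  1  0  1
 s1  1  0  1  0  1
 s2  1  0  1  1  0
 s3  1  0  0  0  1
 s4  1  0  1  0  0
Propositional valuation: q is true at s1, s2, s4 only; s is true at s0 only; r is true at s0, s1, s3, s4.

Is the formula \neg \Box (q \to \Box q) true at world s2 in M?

Recall that \Box ψ holds at a world iff ψ holds at every accessible world, and \Diamond ψ holds iff ψ holds at some accessible world.
At s2: \Box (q \to \Box q) is false, so \neg \Box (q \to \Box q) is true.
  At s2: \Box (q \to \Box q) requires q \to \Box q at every successor {s0, s2, s3}.
    q \to \Box q fails at s2, so \Box (q \to \Box q) is false at s2.
      At s2: q is true, \Box q is false, so q \to \Box q is false.

Yes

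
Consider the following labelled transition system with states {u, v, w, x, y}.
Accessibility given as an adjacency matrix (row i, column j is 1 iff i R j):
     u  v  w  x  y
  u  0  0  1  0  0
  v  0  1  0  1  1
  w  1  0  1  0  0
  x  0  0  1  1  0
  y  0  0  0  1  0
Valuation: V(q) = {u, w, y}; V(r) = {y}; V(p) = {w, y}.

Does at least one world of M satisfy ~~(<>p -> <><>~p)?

Recall that <>ψ holds at a world iff ψ holds at some accessible world.
Let φ = ~~(<>p -> <><>~p). Evaluate φ at each world:
  u (successors {w}): φ is true.
  v (successors {v, x, y}): φ is true.
  w (successors {u, w}): φ is true.
  x (successors {w, x}): φ is true.
  y (successors {x}): φ is true.
Detail at u (witness):
  At u: ~(<>p -> <><>~p) is false, so ~~(<>p -> <><>~p) is true.
    At u: <>p -> <><>~p is true, so ~(<>p -> <><>~p) is false.
      At u: <>p is true, <><>~p is true, so <>p -> <><>~p is true.

Yes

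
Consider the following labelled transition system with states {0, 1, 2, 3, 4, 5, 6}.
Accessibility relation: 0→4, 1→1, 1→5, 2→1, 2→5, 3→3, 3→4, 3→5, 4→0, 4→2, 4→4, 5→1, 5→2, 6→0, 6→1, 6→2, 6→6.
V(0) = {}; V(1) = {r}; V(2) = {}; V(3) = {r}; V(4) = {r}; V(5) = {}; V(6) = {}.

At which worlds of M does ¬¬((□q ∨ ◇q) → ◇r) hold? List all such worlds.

0, 1, 2, 3, 4, 5, 6

Recall that □ψ holds at a world iff ψ holds at every accessible world, and ◇ψ holds iff ψ holds at some accessible world.
Let φ = ¬¬((□q ∨ ◇q) → ◇r). Evaluate φ at each world:
  0 (successors {4}): φ is true.
  1 (successors {1, 5}): φ is true.
  2 (successors {1, 5}): φ is true.
  3 (successors {3, 4, 5}): φ is true.
  4 (successors {0, 2, 4}): φ is true.
  5 (successors {1, 2}): φ is true.
  6 (successors {0, 1, 2, 6}): φ is true.
For instance, at 3:
  At 3: ¬((□q ∨ ◇q) → ◇r) is false, so ¬¬((□q ∨ ◇q) → ◇r) is true.
    At 3: (□q ∨ ◇q) → ◇r is true, so ¬((□q ∨ ◇q) → ◇r) is false.
      At 3: □q ∨ ◇q is false, ◇r is true, so (□q ∨ ◇q) → ◇r is true.
Satisfying worlds: {0, 1, 2, 3, 4, 5, 6}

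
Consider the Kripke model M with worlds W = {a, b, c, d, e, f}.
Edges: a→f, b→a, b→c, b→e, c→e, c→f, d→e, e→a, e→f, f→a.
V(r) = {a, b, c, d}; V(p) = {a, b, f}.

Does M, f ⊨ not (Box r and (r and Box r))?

Recall that Box ψ holds at a world iff ψ holds at every accessible world, and Dia ψ holds iff ψ holds at some accessible world.
At f: Box r and (r and Box r) is false, so not (Box r and (r and Box r)) is true.
  At f: Box r is true, r and Box r is false, so Box r and (r and Box r) is false.
    At f: Box r requires r at every successor {a}.
      At a: r is true.
    So Box r is true at f.
    At f: r is false, Box r is true, so r and Box r is false.
      At f: Box r requires r at every successor {a}.
        At a: r is true.
      So Box r is true at f.

Yes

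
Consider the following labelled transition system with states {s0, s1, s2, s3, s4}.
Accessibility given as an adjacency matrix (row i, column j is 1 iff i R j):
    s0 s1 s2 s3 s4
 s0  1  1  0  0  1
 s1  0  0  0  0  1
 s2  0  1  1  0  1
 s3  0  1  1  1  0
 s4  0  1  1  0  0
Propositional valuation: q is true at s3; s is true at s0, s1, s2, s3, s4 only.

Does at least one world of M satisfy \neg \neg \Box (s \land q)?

Let φ = \neg \neg \Box (s \land q). Evaluate φ at each world:
  s0 (successors {s0, s1, s4}): φ is false.
  s1 (successors {s4}): φ is false.
  s2 (successors {s1, s2, s4}): φ is false.
  s3 (successors {s1, s2, s3}): φ is false.
  s4 (successors {s1, s2}): φ is false.
For instance, at s2:
  At s2: \neg \Box (s \land q) is true, so \neg \neg \Box (s \land q) is false.
    At s2: \Box (s \land q) is false, so \neg \Box (s \land q) is true.
      At s2: \Box (s \land q) requires s \land q at every successor {s1, s2, s4}.
        s \land q fails at s1, so \Box (s \land q) is false at s2.

No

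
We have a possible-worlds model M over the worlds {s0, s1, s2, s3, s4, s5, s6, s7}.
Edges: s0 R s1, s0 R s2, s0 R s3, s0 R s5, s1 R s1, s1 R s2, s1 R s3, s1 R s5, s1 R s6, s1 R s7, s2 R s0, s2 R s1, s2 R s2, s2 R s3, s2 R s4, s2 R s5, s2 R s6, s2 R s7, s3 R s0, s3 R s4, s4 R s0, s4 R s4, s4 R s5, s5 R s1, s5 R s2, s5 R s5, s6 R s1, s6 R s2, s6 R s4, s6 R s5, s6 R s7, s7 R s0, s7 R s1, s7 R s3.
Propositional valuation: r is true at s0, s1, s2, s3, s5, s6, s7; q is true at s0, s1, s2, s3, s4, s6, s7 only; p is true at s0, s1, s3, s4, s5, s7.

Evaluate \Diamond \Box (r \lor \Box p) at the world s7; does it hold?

Yes

Recall that \Box ψ holds at a world iff ψ holds at every accessible world, and \Diamond ψ holds iff ψ holds at some accessible world.
At s7: \Diamond \Box (r \lor \Box p) requires \Box (r \lor \Box p) at some successor in {s0, s1, s3}.
  \Box (r \lor \Box p) holds at s0, so \Diamond \Box (r \lor \Box p) is true at s7.
    At s0: \Box (r \lor \Box p) requires r \lor \Box p at every successor {s1, s2, s3, s5}.
      At s1: r \lor \Box p is true.
      At s2: r \lor \Box p is true.
      At s3: r \lor \Box p is true.
      At s5: r \lor \Box p is true.
    So \Box (r \lor \Box p) is true at s0.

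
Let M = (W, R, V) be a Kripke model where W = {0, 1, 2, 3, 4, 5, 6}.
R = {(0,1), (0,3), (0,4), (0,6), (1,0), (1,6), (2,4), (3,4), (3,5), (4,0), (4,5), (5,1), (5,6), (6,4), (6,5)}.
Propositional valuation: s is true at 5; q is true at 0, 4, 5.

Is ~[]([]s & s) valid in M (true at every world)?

Yes

Let φ = ~[]([]s & s). Evaluate φ at each world:
  0 (successors {1, 3, 4, 6}): φ is true.
  1 (successors {0, 6}): φ is true.
  2 (successors {4}): φ is true.
  3 (successors {4, 5}): φ is true.
  4 (successors {0, 5}): φ is true.
  5 (successors {1, 6}): φ is true.
  6 (successors {4, 5}): φ is true.
For instance, at 6:
  At 6: []([]s & s) is false, so ~[]([]s & s) is true.
    At 6: []([]s & s) requires []s & s at every successor {4, 5}.
      []s & s fails at 4, so []([]s & s) is false at 6.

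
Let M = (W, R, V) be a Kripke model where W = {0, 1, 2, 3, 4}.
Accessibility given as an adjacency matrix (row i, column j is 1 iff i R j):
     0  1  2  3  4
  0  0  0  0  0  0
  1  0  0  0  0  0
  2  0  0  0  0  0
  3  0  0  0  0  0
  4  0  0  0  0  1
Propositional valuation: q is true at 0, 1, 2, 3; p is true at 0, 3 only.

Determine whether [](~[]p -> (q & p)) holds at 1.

At 1: no accessible worlds, so [](~[]p -> (q & p)) holds vacuously.

Yes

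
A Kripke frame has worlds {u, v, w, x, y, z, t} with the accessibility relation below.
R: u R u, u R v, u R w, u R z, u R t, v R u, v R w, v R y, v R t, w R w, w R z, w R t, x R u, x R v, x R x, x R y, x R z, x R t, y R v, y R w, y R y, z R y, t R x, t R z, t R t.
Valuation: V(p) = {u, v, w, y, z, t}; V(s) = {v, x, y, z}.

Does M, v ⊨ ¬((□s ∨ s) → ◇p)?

No

At v: (□s ∨ s) → ◇p is true, so ¬((□s ∨ s) → ◇p) is false.
  At v: □s ∨ s is true, ◇p is true, so (□s ∨ s) → ◇p is true.
    At v: □s is false, s is true, so □s ∨ s is true.
      At v: □s requires s at every successor {u, w, y, t}.
        s fails at u, so □s is false at v.
    At v: ◇p requires p at some successor in {u, w, y, t}.
      p holds at u, so ◇p is true at v.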